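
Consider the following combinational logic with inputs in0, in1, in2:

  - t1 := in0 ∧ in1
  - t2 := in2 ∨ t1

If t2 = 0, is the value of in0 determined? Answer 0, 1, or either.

Both values of in0 occur among assignments with t2 = 0:
  in0=0: in0=0, in1=0, in2=0
  in0=1: in0=1, in1=0, in2=0

either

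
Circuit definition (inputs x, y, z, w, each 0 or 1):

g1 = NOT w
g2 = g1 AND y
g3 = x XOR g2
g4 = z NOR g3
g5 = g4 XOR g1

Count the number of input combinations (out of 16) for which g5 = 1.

8

g5 = g4 XOR g1 must be 1, so g4 and g1 differ.
Enumerating the 16 input combinations, 8 give g5 = 1 and 8 give g5 = 0.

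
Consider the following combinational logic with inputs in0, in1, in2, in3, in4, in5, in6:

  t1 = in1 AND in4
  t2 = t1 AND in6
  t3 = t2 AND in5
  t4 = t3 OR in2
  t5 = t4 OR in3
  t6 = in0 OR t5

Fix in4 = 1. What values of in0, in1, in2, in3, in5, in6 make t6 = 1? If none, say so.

Check with in4 = 1 and in0=1, in1=1, in2=1, in3=0, in5=0, in6=0:
t1 = in1 AND in4 = 1 AND 1 = 1
t2 = t1 AND in6 = 1 AND 0 = 0
t3 = t2 AND in5 = 0 AND 0 = 0
t4 = t3 OR in2 = 0 OR 1 = 1
t5 = t4 OR in3 = 1 OR 0 = 1
t6 = in0 OR t5 = 1 OR 1 = 1
So t6 = 1.

in0=1 in1=1 in2=1 in3=0 in5=0 in6=0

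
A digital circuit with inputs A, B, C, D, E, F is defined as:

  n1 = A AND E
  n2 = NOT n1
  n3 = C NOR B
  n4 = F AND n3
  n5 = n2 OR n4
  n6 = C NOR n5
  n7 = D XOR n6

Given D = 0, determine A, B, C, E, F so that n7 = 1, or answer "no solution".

A=1 B=0 C=0 E=1 F=0

n7 = D XOR n6 must be 1, so D and n6 differ.
Check with D = 0 and A=1, B=0, C=0, E=1, F=0:
n1 = A AND E = 1 AND 1 = 1
n2 = NOT n1 = NOT 1 = 0
n3 = C NOR B = 0 NOR 0 = 1
n4 = F AND n3 = 0 AND 1 = 0
n5 = n2 OR n4 = 0 OR 0 = 0
n6 = C NOR n5 = 0 NOR 0 = 1
n7 = D XOR n6 = 0 XOR 1 = 1
So n7 = 1.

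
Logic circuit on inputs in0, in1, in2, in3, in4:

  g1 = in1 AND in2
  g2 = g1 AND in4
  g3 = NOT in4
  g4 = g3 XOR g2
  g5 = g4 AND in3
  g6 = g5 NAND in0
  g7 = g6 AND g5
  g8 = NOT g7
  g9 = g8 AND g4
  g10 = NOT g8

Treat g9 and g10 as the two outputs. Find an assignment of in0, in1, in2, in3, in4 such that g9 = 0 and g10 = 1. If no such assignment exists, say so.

in0=0 in1=1 in2=1 in3=1 in4=1

Check with in0=0 in1=1 in2=1 in3=1 in4=1:
g1 = in1 AND in2 = 1 AND 1 = 1
g2 = g1 AND in4 = 1 AND 1 = 1
g3 = NOT in4 = NOT 1 = 0
g4 = g3 XOR g2 = 0 XOR 1 = 1
g5 = g4 AND in3 = 1 AND 1 = 1
g6 = g5 NAND in0 = 1 NAND 0 = 1
g7 = g6 AND g5 = 1 AND 1 = 1
g8 = NOT g7 = NOT 1 = 0
g9 = g8 AND g4 = 0 AND 1 = 0
g10 = NOT g8 = NOT 0 = 1
So g9 = 0 and g10 = 1.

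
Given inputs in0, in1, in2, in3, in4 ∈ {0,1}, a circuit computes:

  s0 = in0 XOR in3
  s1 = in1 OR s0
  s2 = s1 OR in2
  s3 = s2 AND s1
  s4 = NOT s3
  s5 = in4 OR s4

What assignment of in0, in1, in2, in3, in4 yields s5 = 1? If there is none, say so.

s5 = in4 OR s4 must be 1, so at least one of in4, s4 is 1.
Check with in0=0, in1=1, in2=0, in3=1, in4=1:
s0 = in0 XOR in3 = 0 XOR 1 = 1
s1 = in1 OR s0 = 1 OR 1 = 1
s2 = s1 OR in2 = 1 OR 0 = 1
s3 = s2 AND s1 = 1 AND 1 = 1
s4 = NOT s3 = NOT 1 = 0
s5 = in4 OR s4 = 1 OR 0 = 1
So s5 = 1 as required.

in0=0, in1=1, in2=0, in3=1, in4=1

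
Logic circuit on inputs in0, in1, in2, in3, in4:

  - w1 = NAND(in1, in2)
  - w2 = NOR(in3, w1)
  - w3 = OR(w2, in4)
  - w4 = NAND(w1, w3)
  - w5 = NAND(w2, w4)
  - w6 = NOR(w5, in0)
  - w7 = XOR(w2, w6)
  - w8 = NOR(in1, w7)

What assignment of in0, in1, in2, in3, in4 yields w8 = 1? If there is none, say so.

Check with in0=1, in1=0, in2=0, in3=1, in4=0:
w1 = NAND(in1, in2) = NAND(0, 0) = 1
w2 = NOR(in3, w1) = NOR(1, 1) = 0
w3 = OR(w2, in4) = OR(0, 0) = 0
w4 = NAND(w1, w3) = NAND(1, 0) = 1
w5 = NAND(w2, w4) = NAND(0, 1) = 1
w6 = NOR(w5, in0) = NOR(1, 1) = 0
w7 = XOR(w2, w6) = XOR(0, 0) = 0
w8 = NOR(in1, w7) = NOR(0, 0) = 1
So w8 = 1 as required.

in0=1, in1=0, in2=0, in3=1, in4=0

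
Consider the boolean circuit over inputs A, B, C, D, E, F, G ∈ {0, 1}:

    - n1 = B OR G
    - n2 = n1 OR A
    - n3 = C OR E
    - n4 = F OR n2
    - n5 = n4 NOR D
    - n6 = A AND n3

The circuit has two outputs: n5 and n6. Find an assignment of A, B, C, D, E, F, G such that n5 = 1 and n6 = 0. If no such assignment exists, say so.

A=0, B=0, C=1, D=0, E=1, F=0, G=0

Check with A=0, B=0, C=1, D=0, E=1, F=0, G=0:
n1 = B OR G = 0 OR 0 = 0
n2 = n1 OR A = 0 OR 0 = 0
n3 = C OR E = 1 OR 1 = 1
n4 = F OR n2 = 0 OR 0 = 0
n5 = n4 NOR D = 0 NOR 0 = 1
n6 = A AND n3 = 0 AND 1 = 0
So n5 = 1 and n6 = 0.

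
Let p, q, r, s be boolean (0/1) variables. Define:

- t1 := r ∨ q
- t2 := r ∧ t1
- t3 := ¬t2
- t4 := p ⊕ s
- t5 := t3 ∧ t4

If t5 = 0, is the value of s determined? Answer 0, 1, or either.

Both values of s occur among assignments with t5 = 0:
  s=0: p=0, q=0, r=0, s=0
  s=1: p=0, q=0, r=1, s=1

either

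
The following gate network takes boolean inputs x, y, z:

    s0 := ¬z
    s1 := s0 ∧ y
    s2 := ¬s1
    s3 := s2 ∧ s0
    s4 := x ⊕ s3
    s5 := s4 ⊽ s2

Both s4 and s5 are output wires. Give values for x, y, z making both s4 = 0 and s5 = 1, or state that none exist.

Check with x=0 y=1 z=0:
s0 = ¬z = ¬0 = 1
s1 = s0 ∧ y = 1 ∧ 1 = 1
s2 = ¬s1 = ¬1 = 0
s3 = s2 ∧ s0 = 0 ∧ 1 = 0
s4 = x ⊕ s3 = 0 ⊕ 0 = 0
s5 = s4 ⊽ s2 = 0 ⊽ 0 = 1
So s4 = 0 and s5 = 1.

x=0 y=1 z=0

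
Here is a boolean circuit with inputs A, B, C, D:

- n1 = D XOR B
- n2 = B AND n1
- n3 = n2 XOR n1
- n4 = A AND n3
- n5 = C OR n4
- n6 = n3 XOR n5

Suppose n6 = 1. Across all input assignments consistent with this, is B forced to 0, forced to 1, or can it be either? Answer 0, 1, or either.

Both values of B occur among assignments with n6 = 1:
  B=0: A=0, B=0, C=0, D=1
  B=1: A=0, B=1, C=1, D=0

either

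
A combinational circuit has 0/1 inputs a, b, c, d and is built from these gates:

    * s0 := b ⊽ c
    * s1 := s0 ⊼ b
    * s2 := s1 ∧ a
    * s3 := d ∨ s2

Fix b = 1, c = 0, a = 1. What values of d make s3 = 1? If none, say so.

d=1

s3 = d ∨ s2 must be 1, so at least one of d, s2 is 1.
Check with b = 1, c = 0, a = 1 and d=1:
s0 = b ⊽ c = 1 ⊽ 0 = 0
s1 = s0 ⊼ b = 0 ⊼ 1 = 1
s2 = s1 ∧ a = 1 ∧ 1 = 1
s3 = d ∨ s2 = 1 ∨ 1 = 1
So s3 = 1.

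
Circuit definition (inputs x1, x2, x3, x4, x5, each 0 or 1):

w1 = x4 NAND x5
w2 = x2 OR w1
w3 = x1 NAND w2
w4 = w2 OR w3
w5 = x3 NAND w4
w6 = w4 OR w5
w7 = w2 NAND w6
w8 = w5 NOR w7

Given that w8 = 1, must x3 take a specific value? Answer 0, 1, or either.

w8 = w5 NOR w7 must be 1, so both w5 = 0 and w7 = 0.
w5 = x3 NAND w4 must be 0, so both x3 = 1 and w4 = 1.
w7 = w2 NAND w6 must be 0, so both w2 = 1 and w6 = 1.
Every assignment with w8 = 1 has x3 = 1; there are 14 such assignment(s).

1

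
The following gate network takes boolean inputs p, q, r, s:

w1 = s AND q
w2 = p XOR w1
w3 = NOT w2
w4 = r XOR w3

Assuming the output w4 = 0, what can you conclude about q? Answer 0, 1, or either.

Both values of q occur among assignments with w4 = 0:
  q=0: p=0, q=0, r=1, s=0
  q=1: p=0, q=1, r=0, s=1

either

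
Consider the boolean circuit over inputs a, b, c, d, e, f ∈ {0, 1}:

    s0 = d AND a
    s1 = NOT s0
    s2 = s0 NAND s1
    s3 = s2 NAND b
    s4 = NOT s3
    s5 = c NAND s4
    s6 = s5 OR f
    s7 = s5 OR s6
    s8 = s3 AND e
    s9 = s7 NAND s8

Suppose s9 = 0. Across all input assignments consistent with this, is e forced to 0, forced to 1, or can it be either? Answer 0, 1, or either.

1

s9 = s7 NAND s8 must be 0, so both s7 = 1 and s8 = 1.
s7 = s5 OR s6 must be 1, so at least one of s5, s6 is 1.
Every assignment with s9 = 0 has e = 1; there are 16 such assignment(s).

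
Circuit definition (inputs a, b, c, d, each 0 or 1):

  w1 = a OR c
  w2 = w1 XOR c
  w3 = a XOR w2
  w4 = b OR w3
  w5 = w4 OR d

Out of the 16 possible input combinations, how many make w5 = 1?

13

w5 = w4 OR d must be 1, so at least one of w4, d is 1.
Enumerating the 16 input combinations, 13 give w5 = 1 and 3 give w5 = 0.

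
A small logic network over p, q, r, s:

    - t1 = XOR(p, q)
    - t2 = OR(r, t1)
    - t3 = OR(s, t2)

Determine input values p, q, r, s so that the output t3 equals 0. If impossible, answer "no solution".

t3 = OR(s, t2) must be 0, so both s = 0 and t2 = 0.
t2 = OR(r, t1) must be 0, so both r = 0 and t1 = 0.
Check with p=1 q=1 r=0 s=0:
t1 = XOR(p, q) = XOR(1, 1) = 0
t2 = OR(r, t1) = OR(0, 0) = 0
t3 = OR(s, t2) = OR(0, 0) = 0
So t3 = 0 as required.

p=1 q=1 r=0 s=0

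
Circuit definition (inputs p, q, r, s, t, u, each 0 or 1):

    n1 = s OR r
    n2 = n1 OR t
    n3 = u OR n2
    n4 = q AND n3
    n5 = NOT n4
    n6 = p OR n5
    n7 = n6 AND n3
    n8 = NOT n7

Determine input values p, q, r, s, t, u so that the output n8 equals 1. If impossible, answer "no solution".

Check with p=0, q=1, r=0, s=1, t=0, u=0:
n1 = s OR r = 1 OR 0 = 1
n2 = n1 OR t = 1 OR 0 = 1
n3 = u OR n2 = 0 OR 1 = 1
n4 = q AND n3 = 1 AND 1 = 1
n5 = NOT n4 = NOT 1 = 0
n6 = p OR n5 = 0 OR 0 = 0
n7 = n6 AND n3 = 0 AND 1 = 0
n8 = NOT n7 = NOT 0 = 1
So n8 = 1 as required.

p=0, q=1, r=0, s=1, t=0, u=0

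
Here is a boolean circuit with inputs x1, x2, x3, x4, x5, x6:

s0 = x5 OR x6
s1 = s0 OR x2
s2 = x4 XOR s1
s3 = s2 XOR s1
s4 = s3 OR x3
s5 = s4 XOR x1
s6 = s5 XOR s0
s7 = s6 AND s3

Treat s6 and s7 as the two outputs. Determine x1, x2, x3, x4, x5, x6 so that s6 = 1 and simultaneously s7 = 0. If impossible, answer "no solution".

x1=0, x2=0, x3=0, x4=0, x5=0, x6=1

Check with x1=0, x2=0, x3=0, x4=0, x5=0, x6=1:
s0 = x5 OR x6 = 0 OR 1 = 1
s1 = s0 OR x2 = 1 OR 0 = 1
s2 = x4 XOR s1 = 0 XOR 1 = 1
s3 = s2 XOR s1 = 1 XOR 1 = 0
s4 = s3 OR x3 = 0 OR 0 = 0
s5 = s4 XOR x1 = 0 XOR 0 = 0
s6 = s5 XOR s0 = 0 XOR 1 = 1
s7 = s6 AND s3 = 1 AND 0 = 0
So s6 = 1 and s7 = 0.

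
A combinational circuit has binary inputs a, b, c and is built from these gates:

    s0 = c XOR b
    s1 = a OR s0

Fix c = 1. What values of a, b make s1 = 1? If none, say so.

a=1 b=1

Check with c = 1 and a=1, b=1:
s0 = c XOR b = 1 XOR 1 = 0
s1 = a OR s0 = 1 OR 0 = 1
So s1 = 1.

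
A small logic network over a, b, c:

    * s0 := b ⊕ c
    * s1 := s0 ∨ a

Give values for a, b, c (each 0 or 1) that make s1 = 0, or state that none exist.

a=0 b=1 c=1

s1 = s0 ∨ a must be 0, so both s0 = 0 and a = 0.
s0 = b ⊕ c must be 0, so b and c are equal.
Check with a=0 b=1 c=1:
s0 = b ⊕ c = 1 ⊕ 1 = 0
s1 = s0 ∨ a = 0 ∨ 0 = 0
So s1 = 0 as required.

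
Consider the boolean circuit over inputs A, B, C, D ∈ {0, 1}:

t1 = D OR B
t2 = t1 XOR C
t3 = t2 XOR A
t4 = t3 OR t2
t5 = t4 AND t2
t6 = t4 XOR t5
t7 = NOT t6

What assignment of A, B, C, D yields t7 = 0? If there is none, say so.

t7 = NOT t6 must be 0, so t6 = 1.
t6 = t4 XOR t5 must be 1, so t4 and t5 differ.
Check with A=1, B=0, C=0, D=0:
t1 = D OR B = 0 OR 0 = 0
t2 = t1 XOR C = 0 XOR 0 = 0
t3 = t2 XOR A = 0 XOR 1 = 1
t4 = t3 OR t2 = 1 OR 0 = 1
t5 = t4 AND t2 = 1 AND 0 = 0
t6 = t4 XOR t5 = 1 XOR 0 = 1
t7 = NOT t6 = NOT 1 = 0
So t7 = 0 as required.

A=1, B=0, C=0, D=0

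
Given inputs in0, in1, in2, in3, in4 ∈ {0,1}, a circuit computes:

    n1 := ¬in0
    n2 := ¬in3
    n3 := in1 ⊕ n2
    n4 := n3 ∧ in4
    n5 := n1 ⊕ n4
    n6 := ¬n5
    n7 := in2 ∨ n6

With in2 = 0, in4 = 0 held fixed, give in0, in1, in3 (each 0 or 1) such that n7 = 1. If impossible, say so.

in0=1, in1=1, in3=0

n7 = in2 ∨ n6 must be 1, so at least one of in2, n6 is 1.
Check with in2 = 0, in4 = 0 and in0=1, in1=1, in3=0:
n1 = ¬in0 = ¬1 = 0
n2 = ¬in3 = ¬0 = 1
n3 = in1 ⊕ n2 = 1 ⊕ 1 = 0
n4 = n3 ∧ in4 = 0 ∧ 0 = 0
n5 = n1 ⊕ n4 = 0 ⊕ 0 = 0
n6 = ¬n5 = ¬0 = 1
n7 = in2 ∨ n6 = 0 ∨ 1 = 1
So n7 = 1.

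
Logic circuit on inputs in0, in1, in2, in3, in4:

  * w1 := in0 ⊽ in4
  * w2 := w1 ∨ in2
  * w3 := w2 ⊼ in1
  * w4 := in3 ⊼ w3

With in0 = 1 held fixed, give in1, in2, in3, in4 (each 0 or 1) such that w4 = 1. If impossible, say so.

in1=1, in2=1, in3=0, in4=0

w4 = in3 ⊼ w3 must be 1, so at least one of in3, w3 is 0.
Check with in0 = 1 and in1=1, in2=1, in3=0, in4=0:
w1 = in0 ⊽ in4 = 1 ⊽ 0 = 0
w2 = w1 ∨ in2 = 0 ∨ 1 = 1
w3 = w2 ⊼ in1 = 1 ⊼ 1 = 0
w4 = in3 ⊼ w3 = 0 ⊼ 0 = 1
So w4 = 1.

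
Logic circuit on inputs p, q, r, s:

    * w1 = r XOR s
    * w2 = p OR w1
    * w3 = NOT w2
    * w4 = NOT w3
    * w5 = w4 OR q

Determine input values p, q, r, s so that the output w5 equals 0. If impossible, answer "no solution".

Check with p=0, q=0, r=1, s=1:
w1 = r XOR s = 1 XOR 1 = 0
w2 = p OR w1 = 0 OR 0 = 0
w3 = NOT w2 = NOT 0 = 1
w4 = NOT w3 = NOT 1 = 0
w5 = w4 OR q = 0 OR 0 = 0
So w5 = 0 as required.

p=0, q=0, r=1, s=1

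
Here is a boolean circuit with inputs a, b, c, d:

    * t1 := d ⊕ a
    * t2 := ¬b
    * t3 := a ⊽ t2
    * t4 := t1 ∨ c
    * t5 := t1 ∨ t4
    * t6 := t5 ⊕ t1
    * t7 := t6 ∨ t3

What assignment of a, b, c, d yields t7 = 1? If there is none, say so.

a=0 b=1 c=1 d=0

Check with a=0 b=1 c=1 d=0:
t1 = d ⊕ a = 0 ⊕ 0 = 0
t2 = ¬b = ¬1 = 0
t3 = a ⊽ t2 = 0 ⊽ 0 = 1
t4 = t1 ∨ c = 0 ∨ 1 = 1
t5 = t1 ∨ t4 = 0 ∨ 1 = 1
t6 = t5 ⊕ t1 = 1 ⊕ 0 = 1
t7 = t6 ∨ t3 = 1 ∨ 1 = 1
So t7 = 1 as required.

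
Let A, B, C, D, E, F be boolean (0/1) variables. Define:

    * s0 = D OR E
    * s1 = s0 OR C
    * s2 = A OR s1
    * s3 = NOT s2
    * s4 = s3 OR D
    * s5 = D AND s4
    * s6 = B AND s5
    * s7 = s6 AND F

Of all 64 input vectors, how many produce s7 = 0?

56

s7 = s6 AND F must be 0, so at least one of s6, F is 0.
Enumerating the 64 input combinations, 56 give s7 = 0 and 8 give s7 = 1.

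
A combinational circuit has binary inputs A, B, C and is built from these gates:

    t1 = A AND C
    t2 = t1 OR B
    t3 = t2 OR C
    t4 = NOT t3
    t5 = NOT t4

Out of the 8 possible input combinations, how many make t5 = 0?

2

t5 = NOT t4 must be 0, so t4 = 1.
t4 = NOT t3 must be 1, so t3 = 0.
Satisfying assignments:
  A=0, B=0, C=0
  A=1, B=0, C=0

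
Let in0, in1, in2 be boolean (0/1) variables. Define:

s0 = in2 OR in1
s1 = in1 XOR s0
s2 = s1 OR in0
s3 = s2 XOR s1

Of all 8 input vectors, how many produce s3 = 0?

5

s3 = s2 XOR s1 must be 0, so s2 and s1 are equal.
Satisfying assignments:
  in0=0, in1=0, in2=0
  in0=0, in1=0, in2=1
  in0=0, in1=1, in2=0
  in0=0, in1=1, in2=1
  in0=1, in1=0, in2=1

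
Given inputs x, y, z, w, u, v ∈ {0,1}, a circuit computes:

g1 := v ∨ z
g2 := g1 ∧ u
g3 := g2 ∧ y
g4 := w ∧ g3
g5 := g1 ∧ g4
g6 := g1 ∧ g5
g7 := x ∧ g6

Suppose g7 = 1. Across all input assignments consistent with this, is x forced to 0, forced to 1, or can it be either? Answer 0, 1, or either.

g7 = x ∧ g6 must be 1, so both x = 1 and g6 = 1.
g6 = g1 ∧ g5 must be 1, so both g1 = 1 and g5 = 1.
g1 = v ∨ z must be 1, so at least one of v, z is 1.
Every assignment with g7 = 1 has x = 1; there are 3 such assignment(s).
  x=1, y=1, z=0, w=1, u=1, v=1
  x=1, y=1, z=1, w=1, u=1, v=0
  x=1, y=1, z=1, w=1, u=1, v=1

1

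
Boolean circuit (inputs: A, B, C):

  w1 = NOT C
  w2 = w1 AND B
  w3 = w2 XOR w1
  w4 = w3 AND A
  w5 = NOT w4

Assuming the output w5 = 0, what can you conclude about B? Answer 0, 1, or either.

w5 = NOT w4 must be 0, so w4 = 1.
w4 = w3 AND A must be 1, so both w3 = 1 and A = 1.
w3 = w2 XOR w1 must be 1, so w2 and w1 differ.
Every assignment with w5 = 0 has B = 0; there are 1 such assignment(s).
  A=1, B=0, C=0

0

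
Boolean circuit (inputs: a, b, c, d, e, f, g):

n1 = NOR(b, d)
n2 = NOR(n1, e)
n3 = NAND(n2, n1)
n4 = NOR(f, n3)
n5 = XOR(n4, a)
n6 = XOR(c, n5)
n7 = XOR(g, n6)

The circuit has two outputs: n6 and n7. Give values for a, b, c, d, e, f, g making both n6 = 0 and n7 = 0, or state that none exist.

a=1, b=1, c=1, d=0, e=1, f=0, g=0

Check with a=1, b=1, c=1, d=0, e=1, f=0, g=0:
n1 = NOR(b, d) = NOR(1, 0) = 0
n2 = NOR(n1, e) = NOR(0, 1) = 0
n3 = NAND(n2, n1) = NAND(0, 0) = 1
n4 = NOR(f, n3) = NOR(0, 1) = 0
n5 = XOR(n4, a) = XOR(0, 1) = 1
n6 = XOR(c, n5) = XOR(1, 1) = 0
n7 = XOR(g, n6) = XOR(0, 0) = 0
So n6 = 0 and n7 = 0.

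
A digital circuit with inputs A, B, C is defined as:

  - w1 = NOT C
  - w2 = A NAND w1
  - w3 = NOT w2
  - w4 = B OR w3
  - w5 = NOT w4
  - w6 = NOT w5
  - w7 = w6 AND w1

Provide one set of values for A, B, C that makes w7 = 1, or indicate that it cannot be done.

w7 = w6 AND w1 must be 1, so both w6 = 1 and w1 = 1.
Check with A=0, B=1, C=0:
w1 = NOT C = NOT 0 = 1
w2 = A NAND w1 = 0 NAND 1 = 1
w3 = NOT w2 = NOT 1 = 0
w4 = B OR w3 = 1 OR 0 = 1
w5 = NOT w4 = NOT 1 = 0
w6 = NOT w5 = NOT 0 = 1
w7 = w6 AND w1 = 1 AND 1 = 1
So w7 = 1 as required.

A=0, B=1, C=0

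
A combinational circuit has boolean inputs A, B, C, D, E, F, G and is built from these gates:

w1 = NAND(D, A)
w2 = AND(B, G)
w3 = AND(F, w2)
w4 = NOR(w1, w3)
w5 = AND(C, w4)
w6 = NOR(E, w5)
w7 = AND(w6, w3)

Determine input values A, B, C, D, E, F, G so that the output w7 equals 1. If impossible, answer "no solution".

w7 = AND(w6, w3) must be 1, so both w6 = 1 and w3 = 1.
w6 = NOR(E, w5) must be 1, so both E = 0 and w5 = 0.
w3 = AND(F, w2) must be 1, so both F = 1 and w2 = 1.
Check with A=0 B=1 C=1 D=1 E=0 F=1 G=1:
w1 = NAND(D, A) = NAND(1, 0) = 1
w2 = AND(B, G) = AND(1, 1) = 1
w3 = AND(F, w2) = AND(1, 1) = 1
w4 = NOR(w1, w3) = NOR(1, 1) = 0
w5 = AND(C, w4) = AND(1, 0) = 0
w6 = NOR(E, w5) = NOR(0, 0) = 1
w7 = AND(w6, w3) = AND(1, 1) = 1
So w7 = 1 as required.

A=0 B=1 C=1 D=1 E=0 F=1 G=1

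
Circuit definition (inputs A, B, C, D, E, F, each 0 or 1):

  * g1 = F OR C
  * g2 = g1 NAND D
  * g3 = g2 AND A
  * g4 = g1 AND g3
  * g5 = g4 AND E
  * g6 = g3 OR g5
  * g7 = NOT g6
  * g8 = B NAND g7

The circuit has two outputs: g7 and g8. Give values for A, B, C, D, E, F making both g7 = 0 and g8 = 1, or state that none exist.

Check with A=1 B=1 C=0 D=0 E=1 F=1:
g1 = F OR C = 1 OR 0 = 1
g2 = g1 NAND D = 1 NAND 0 = 1
g3 = g2 AND A = 1 AND 1 = 1
g4 = g1 AND g3 = 1 AND 1 = 1
g5 = g4 AND E = 1 AND 1 = 1
g6 = g3 OR g5 = 1 OR 1 = 1
g7 = NOT g6 = NOT 1 = 0
g8 = B NAND g7 = 1 NAND 0 = 1
So g7 = 0 and g8 = 1.

A=1 B=1 C=0 D=0 E=1 F=1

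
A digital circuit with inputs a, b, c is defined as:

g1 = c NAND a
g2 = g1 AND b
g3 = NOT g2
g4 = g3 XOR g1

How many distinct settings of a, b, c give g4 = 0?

3

g4 = g3 XOR g1 must be 0, so g3 and g1 are equal.
Satisfying assignments:
  a=0, b=0, c=0
  a=0, b=0, c=1
  a=1, b=0, c=0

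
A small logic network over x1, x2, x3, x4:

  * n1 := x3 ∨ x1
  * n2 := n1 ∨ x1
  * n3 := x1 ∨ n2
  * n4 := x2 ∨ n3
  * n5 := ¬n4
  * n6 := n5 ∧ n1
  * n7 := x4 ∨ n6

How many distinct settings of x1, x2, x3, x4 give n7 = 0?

8

n7 = x4 ∨ n6 must be 0, so both x4 = 0 and n6 = 0.
n6 = n5 ∧ n1 must be 0, so at least one of n5, n1 is 0.
Enumerating the 16 input combinations, 8 give n7 = 0 and 8 give n7 = 1.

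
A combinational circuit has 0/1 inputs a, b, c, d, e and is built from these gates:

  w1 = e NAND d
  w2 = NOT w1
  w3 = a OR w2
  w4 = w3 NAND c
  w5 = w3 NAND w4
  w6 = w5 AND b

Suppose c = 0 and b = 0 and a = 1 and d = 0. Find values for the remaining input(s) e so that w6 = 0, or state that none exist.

Check with c = 0 and b = 0 and a = 1 and d = 0 and e=1:
w1 = e NAND d = 1 NAND 0 = 1
w2 = NOT w1 = NOT 1 = 0
w3 = a OR w2 = 1 OR 0 = 1
w4 = w3 NAND c = 1 NAND 0 = 1
w5 = w3 NAND w4 = 1 NAND 1 = 0
w6 = w5 AND b = 0 AND 0 = 0
So w6 = 0.

e=1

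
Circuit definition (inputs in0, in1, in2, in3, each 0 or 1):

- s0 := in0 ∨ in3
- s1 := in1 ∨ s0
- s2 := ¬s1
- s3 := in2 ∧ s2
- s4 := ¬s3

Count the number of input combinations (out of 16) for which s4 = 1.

15

s4 = ¬s3 must be 1, so s3 = 0.
Enumerating the 16 input combinations, 15 give s4 = 1 and 1 give s4 = 0.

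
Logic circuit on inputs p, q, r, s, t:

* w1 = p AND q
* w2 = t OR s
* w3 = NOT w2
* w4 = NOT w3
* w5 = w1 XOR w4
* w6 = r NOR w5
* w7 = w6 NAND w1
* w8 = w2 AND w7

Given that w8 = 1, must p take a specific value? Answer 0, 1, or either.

either

Both values of p occur among assignments with w8 = 1:
  p=0: p=0, q=0, r=0, s=0, t=1
  p=1: p=1, q=0, r=0, s=0, t=1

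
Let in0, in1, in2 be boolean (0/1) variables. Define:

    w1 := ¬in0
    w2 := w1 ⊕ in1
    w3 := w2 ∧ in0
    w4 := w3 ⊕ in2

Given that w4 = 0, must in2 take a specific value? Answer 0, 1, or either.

Both values of in2 occur among assignments with w4 = 0:
  in2=0: in0=0, in1=0, in2=0
  in2=1: in0=1, in1=1, in2=1

either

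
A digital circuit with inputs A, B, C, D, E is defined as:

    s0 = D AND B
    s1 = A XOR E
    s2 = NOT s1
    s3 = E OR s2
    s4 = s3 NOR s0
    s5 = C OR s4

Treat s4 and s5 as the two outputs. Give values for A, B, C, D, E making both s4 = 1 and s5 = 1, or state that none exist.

A=1, B=0, C=0, D=1, E=0

Check with A=1, B=0, C=0, D=1, E=0:
s0 = D AND B = 1 AND 0 = 0
s1 = A XOR E = 1 XOR 0 = 1
s2 = NOT s1 = NOT 1 = 0
s3 = E OR s2 = 0 OR 0 = 0
s4 = s3 NOR s0 = 0 NOR 0 = 1
s5 = C OR s4 = 0 OR 1 = 1
So s4 = 1 and s5 = 1.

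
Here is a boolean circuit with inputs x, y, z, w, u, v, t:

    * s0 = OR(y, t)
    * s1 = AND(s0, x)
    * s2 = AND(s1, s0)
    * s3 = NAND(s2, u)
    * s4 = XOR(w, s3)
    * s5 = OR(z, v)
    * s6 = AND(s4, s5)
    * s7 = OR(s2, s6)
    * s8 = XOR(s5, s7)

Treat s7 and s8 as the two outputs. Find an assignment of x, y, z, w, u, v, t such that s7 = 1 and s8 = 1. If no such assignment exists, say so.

x=1, y=1, z=0, w=0, u=0, v=0, t=0

Check with x=1, y=1, z=0, w=0, u=0, v=0, t=0:
s0 = OR(y, t) = OR(1, 0) = 1
s1 = AND(s0, x) = AND(1, 1) = 1
s2 = AND(s1, s0) = AND(1, 1) = 1
s3 = NAND(s2, u) = NAND(1, 0) = 1
s4 = XOR(w, s3) = XOR(0, 1) = 1
s5 = OR(z, v) = OR(0, 0) = 0
s6 = AND(s4, s5) = AND(1, 0) = 0
s7 = OR(s2, s6) = OR(1, 0) = 1
s8 = XOR(s5, s7) = XOR(0, 1) = 1
So s7 = 1 and s8 = 1.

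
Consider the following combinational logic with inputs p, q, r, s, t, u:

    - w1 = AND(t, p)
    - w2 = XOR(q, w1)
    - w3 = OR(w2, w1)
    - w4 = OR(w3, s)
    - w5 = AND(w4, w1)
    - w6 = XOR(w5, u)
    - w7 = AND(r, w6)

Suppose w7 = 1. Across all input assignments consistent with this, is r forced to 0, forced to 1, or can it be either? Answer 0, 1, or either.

1

w7 = AND(r, w6) must be 1, so both r = 1 and w6 = 1.
w6 = XOR(w5, u) must be 1, so w5 and u differ.
Every assignment with w7 = 1 has r = 1; there are 16 such assignment(s).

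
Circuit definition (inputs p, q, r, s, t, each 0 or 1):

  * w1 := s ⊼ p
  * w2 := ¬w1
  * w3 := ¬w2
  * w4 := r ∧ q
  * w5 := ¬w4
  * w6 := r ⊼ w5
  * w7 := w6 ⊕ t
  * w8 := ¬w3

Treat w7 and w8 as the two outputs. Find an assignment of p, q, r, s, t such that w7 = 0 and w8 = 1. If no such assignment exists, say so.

p=1, q=0, r=0, s=1, t=1

Check with p=1, q=0, r=0, s=1, t=1:
w1 = s ⊼ p = 1 ⊼ 1 = 0
w2 = ¬w1 = ¬0 = 1
w3 = ¬w2 = ¬1 = 0
w4 = r ∧ q = 0 ∧ 0 = 0
w5 = ¬w4 = ¬0 = 1
w6 = r ⊼ w5 = 0 ⊼ 1 = 1
w7 = w6 ⊕ t = 1 ⊕ 1 = 0
w8 = ¬w3 = ¬0 = 1
So w7 = 0 and w8 = 1.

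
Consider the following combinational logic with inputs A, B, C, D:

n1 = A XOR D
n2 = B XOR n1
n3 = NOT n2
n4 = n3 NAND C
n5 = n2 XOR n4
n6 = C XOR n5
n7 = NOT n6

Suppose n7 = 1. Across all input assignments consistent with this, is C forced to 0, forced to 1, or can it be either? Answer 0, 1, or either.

n7 = NOT n6 must be 1, so n6 = 0.
n6 = C XOR n5 must be 0, so C and n5 are equal.
Every assignment with n7 = 1 has C = 0; there are 4 such assignment(s).
  A=0, B=0, C=0, D=1
  A=0, B=1, C=0, D=0
  A=1, B=0, C=0, D=0
  A=1, B=1, C=0, D=1

0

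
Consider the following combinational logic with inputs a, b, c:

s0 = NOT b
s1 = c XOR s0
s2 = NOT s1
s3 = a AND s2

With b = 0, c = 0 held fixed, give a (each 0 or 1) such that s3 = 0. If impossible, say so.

a=0

s3 = a AND s2 must be 0, so at least one of a, s2 is 0.
Check with b = 0, c = 0 and a=0:
s0 = NOT b = NOT 0 = 1
s1 = c XOR s0 = 0 XOR 1 = 1
s2 = NOT s1 = NOT 1 = 0
s3 = a AND s2 = 0 AND 0 = 0
So s3 = 0.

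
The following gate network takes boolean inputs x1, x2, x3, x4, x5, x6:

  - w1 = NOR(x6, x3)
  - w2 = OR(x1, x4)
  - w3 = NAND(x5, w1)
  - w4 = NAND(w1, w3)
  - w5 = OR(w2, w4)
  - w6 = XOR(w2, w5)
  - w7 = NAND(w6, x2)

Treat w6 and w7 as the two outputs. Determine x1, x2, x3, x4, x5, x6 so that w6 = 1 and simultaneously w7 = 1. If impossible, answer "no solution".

x1=0 x2=0 x3=0 x4=0 x5=0 x6=1

Check with x1=0 x2=0 x3=0 x4=0 x5=0 x6=1:
w1 = NOR(x6, x3) = NOR(1, 0) = 0
w2 = OR(x1, x4) = OR(0, 0) = 0
w3 = NAND(x5, w1) = NAND(0, 0) = 1
w4 = NAND(w1, w3) = NAND(0, 1) = 1
w5 = OR(w2, w4) = OR(0, 1) = 1
w6 = XOR(w2, w5) = XOR(0, 1) = 1
w7 = NAND(w6, x2) = NAND(1, 0) = 1
So w6 = 1 and w7 = 1.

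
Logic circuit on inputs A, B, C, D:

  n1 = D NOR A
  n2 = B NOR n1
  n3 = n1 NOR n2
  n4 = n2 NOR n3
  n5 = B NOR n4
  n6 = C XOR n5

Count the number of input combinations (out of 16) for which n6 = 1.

8

n6 = C XOR n5 must be 1, so C and n5 differ.
Enumerating the 16 input combinations, 8 give n6 = 1 and 8 give n6 = 0.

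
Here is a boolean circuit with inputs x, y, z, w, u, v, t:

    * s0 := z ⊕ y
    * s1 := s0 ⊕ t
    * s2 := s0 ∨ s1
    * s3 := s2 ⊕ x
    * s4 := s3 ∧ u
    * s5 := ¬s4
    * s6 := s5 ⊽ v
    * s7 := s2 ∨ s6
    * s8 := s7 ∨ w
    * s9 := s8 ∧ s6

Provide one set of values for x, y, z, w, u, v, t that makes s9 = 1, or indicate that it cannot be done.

x=0, y=1, z=1, w=0, u=1, v=0, t=1

s9 = s8 ∧ s6 must be 1, so both s8 = 1 and s6 = 1.
s8 = s7 ∨ w must be 1, so at least one of s7, w is 1.
s6 = s5 ⊽ v must be 1, so both s5 = 0 and v = 0.
Check with x=0, y=1, z=1, w=0, u=1, v=0, t=1:
s0 = z ⊕ y = 1 ⊕ 1 = 0
s1 = s0 ⊕ t = 0 ⊕ 1 = 1
s2 = s0 ∨ s1 = 0 ∨ 1 = 1
s3 = s2 ⊕ x = 1 ⊕ 0 = 1
s4 = s3 ∧ u = 1 ∧ 1 = 1
s5 = ¬s4 = ¬1 = 0
s6 = s5 ⊽ v = 0 ⊽ 0 = 1
s7 = s2 ∨ s6 = 1 ∨ 1 = 1
s8 = s7 ∨ w = 1 ∨ 0 = 1
s9 = s8 ∧ s6 = 1 ∧ 1 = 1
So s9 = 1 as required.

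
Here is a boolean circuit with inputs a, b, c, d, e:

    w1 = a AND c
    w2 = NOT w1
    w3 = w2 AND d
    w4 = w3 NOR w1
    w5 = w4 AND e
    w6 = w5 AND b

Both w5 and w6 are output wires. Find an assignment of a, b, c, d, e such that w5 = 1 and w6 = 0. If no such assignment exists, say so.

a=0, b=0, c=0, d=0, e=1

Check with a=0, b=0, c=0, d=0, e=1:
w1 = a AND c = 0 AND 0 = 0
w2 = NOT w1 = NOT 0 = 1
w3 = w2 AND d = 1 AND 0 = 0
w4 = w3 NOR w1 = 0 NOR 0 = 1
w5 = w4 AND e = 1 AND 1 = 1
w6 = w5 AND b = 1 AND 0 = 0
So w5 = 1 and w6 = 0.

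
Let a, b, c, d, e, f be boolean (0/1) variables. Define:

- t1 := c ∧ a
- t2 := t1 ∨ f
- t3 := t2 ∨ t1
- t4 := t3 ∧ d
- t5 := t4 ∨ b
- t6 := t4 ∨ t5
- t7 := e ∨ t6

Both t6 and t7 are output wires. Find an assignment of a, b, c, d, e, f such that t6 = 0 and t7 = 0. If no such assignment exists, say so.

a=0, b=0, c=1, d=0, e=0, f=1

Check with a=0, b=0, c=1, d=0, e=0, f=1:
t1 = c ∧ a = 1 ∧ 0 = 0
t2 = t1 ∨ f = 0 ∨ 1 = 1
t3 = t2 ∨ t1 = 1 ∨ 0 = 1
t4 = t3 ∧ d = 1 ∧ 0 = 0
t5 = t4 ∨ b = 0 ∨ 0 = 0
t6 = t4 ∨ t5 = 0 ∨ 0 = 0
t7 = e ∨ t6 = 0 ∨ 0 = 0
So t6 = 0 and t7 = 0.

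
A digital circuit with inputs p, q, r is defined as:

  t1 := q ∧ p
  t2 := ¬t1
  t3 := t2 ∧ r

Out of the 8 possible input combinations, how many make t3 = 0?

t3 = t2 ∧ r must be 0, so at least one of t2, r is 0.
Enumerating the 8 input combinations, 5 give t3 = 0 and 3 give t3 = 1.

5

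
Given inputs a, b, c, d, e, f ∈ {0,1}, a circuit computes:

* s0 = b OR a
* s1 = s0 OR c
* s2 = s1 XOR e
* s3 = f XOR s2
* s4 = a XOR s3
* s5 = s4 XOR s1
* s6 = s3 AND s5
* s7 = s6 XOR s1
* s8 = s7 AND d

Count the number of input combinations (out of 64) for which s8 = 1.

22

s8 = s7 AND d must be 1, so both s7 = 1 and d = 1.
s7 = s6 XOR s1 must be 1, so s6 and s1 differ.
Enumerating the 64 input combinations, 22 give s8 = 1 and 42 give s8 = 0.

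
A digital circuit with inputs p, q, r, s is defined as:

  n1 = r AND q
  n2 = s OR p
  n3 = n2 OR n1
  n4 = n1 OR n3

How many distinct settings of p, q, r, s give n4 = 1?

n4 = n1 OR n3 must be 1, so at least one of n1, n3 is 1.
Enumerating the 16 input combinations, 13 give n4 = 1 and 3 give n4 = 0.

13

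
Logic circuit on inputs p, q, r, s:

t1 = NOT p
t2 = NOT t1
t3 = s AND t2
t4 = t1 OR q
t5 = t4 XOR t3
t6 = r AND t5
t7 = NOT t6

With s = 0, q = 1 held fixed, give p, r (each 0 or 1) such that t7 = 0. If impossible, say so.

p=0 r=1

t7 = NOT t6 must be 0, so t6 = 1.
Check with s = 0, q = 1 and p=0, r=1:
t1 = NOT p = NOT 0 = 1
t2 = NOT t1 = NOT 1 = 0
t3 = s AND t2 = 0 AND 0 = 0
t4 = t1 OR q = 1 OR 1 = 1
t5 = t4 XOR t3 = 1 XOR 0 = 1
t6 = r AND t5 = 1 AND 1 = 1
t7 = NOT t6 = NOT 1 = 0
So t7 = 0.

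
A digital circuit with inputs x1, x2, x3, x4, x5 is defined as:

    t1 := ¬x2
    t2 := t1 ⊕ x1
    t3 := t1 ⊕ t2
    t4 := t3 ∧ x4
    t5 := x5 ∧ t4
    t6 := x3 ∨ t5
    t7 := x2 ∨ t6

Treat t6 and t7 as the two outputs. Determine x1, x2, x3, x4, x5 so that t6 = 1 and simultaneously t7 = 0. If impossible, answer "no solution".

no solution exists

Across all 32 input combinations, none give both t6 = 1 and t7 = 0.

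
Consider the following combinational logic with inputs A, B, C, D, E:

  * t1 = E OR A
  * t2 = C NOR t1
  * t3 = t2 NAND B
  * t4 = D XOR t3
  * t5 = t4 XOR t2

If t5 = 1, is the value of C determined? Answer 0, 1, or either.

either

Both values of C occur among assignments with t5 = 1:
  C=0: A=0, B=0, C=0, D=0, E=1
  C=1: A=0, B=0, C=1, D=0, E=0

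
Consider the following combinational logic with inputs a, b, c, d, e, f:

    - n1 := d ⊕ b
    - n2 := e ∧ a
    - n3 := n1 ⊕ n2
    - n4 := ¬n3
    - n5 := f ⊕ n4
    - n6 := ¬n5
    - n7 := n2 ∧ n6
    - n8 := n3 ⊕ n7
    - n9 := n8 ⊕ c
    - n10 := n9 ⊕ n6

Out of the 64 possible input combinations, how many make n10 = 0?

32

n10 = n9 ⊕ n6 must be 0, so n9 and n6 are equal.
Enumerating the 64 input combinations, 32 give n10 = 0 and 32 give n10 = 1.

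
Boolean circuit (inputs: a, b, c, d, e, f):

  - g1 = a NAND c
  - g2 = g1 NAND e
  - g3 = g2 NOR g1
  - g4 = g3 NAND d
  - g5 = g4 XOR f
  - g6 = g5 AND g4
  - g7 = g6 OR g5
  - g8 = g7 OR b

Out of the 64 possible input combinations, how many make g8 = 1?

g8 = g7 OR b must be 1, so at least one of g7, b is 1.
Enumerating the 64 input combinations, 48 give g8 = 1 and 16 give g8 = 0.

48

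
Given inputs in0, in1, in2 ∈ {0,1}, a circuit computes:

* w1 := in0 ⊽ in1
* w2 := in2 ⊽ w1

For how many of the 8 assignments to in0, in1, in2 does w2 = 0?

w2 = in2 ⊽ w1 must be 0, so at least one of in2, w1 is 1.
Satisfying assignments:
  in0=0, in1=0, in2=0
  in0=0, in1=0, in2=1
  in0=0, in1=1, in2=1
  in0=1, in1=0, in2=1
  in0=1, in1=1, in2=1

5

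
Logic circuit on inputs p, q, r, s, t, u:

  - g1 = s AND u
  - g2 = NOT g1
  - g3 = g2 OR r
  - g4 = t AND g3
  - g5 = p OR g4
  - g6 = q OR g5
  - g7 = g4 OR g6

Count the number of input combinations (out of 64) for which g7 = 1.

55

g7 = g4 OR g6 must be 1, so at least one of g4, g6 is 1.
Enumerating the 64 input combinations, 55 give g7 = 1 and 9 give g7 = 0.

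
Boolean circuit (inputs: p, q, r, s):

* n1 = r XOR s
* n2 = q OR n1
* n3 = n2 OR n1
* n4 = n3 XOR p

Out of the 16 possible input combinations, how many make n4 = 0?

8

n4 = n3 XOR p must be 0, so n3 and p are equal.
Enumerating the 16 input combinations, 8 give n4 = 0 and 8 give n4 = 1.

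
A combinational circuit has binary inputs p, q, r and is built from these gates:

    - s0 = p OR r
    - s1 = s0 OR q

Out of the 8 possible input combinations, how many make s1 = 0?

s1 = s0 OR q must be 0, so both s0 = 0 and q = 0.
s0 = p OR r must be 0, so both p = 0 and r = 0.
Enumerating the 8 input combinations, 1 give s1 = 0 and 7 give s1 = 1.

1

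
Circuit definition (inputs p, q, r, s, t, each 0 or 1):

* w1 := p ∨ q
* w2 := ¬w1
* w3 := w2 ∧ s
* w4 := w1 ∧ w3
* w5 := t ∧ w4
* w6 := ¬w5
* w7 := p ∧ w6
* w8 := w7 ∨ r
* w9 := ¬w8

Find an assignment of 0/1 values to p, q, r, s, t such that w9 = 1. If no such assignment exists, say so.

Check with p=0 q=0 r=0 s=0 t=1:
w1 = p ∨ q = 0 ∨ 0 = 0
w2 = ¬w1 = ¬0 = 1
w3 = w2 ∧ s = 1 ∧ 0 = 0
w4 = w1 ∧ w3 = 0 ∧ 0 = 0
w5 = t ∧ w4 = 1 ∧ 0 = 0
w6 = ¬w5 = ¬0 = 1
w7 = p ∧ w6 = 0 ∧ 1 = 0
w8 = w7 ∨ r = 0 ∨ 0 = 0
w9 = ¬w8 = ¬0 = 1
So w9 = 1 as required.

p=0 q=0 r=0 s=0 t=1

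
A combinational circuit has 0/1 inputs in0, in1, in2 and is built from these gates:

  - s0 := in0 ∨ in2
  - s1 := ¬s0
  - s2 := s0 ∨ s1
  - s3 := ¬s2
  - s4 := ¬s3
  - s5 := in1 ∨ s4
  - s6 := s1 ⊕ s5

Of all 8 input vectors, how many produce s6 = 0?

2

s6 = s1 ⊕ s5 must be 0, so s1 and s5 are equal.
Enumerating the 8 input combinations, 2 give s6 = 0 and 6 give s6 = 1.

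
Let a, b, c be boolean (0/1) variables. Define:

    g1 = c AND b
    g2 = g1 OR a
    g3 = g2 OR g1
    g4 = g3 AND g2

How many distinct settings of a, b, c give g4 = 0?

g4 = g3 AND g2 must be 0, so at least one of g3, g2 is 0.
Enumerating the 8 input combinations, 3 give g4 = 0 and 5 give g4 = 1.

3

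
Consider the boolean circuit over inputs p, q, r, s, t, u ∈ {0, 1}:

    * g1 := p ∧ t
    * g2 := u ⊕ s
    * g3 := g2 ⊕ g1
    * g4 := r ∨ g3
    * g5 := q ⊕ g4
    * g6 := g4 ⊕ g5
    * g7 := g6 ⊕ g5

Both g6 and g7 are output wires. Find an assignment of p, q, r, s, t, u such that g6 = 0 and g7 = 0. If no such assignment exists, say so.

Check with p=0 q=0 r=0 s=1 t=1 u=1:
g1 = p ∧ t = 0 ∧ 1 = 0
g2 = u ⊕ s = 1 ⊕ 1 = 0
g3 = g2 ⊕ g1 = 0 ⊕ 0 = 0
g4 = r ∨ g3 = 0 ∨ 0 = 0
g5 = q ⊕ g4 = 0 ⊕ 0 = 0
g6 = g4 ⊕ g5 = 0 ⊕ 0 = 0
g7 = g6 ⊕ g5 = 0 ⊕ 0 = 0
So g6 = 0 and g7 = 0.

p=0 q=0 r=0 s=1 t=1 u=1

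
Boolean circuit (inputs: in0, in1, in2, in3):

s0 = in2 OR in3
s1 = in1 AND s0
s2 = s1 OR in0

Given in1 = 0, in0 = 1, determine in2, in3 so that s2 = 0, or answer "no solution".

With in1 = 0, in0 = 1 fixed, none of the 4 settings of in2, in3 give s2 = 0.
For example, with in2=1, in3=0:
s0 = in2 OR in3 = 1 OR 0 = 1
s1 = in1 AND s0 = 0 AND 1 = 0
s2 = s1 OR in0 = 0 OR 1 = 1
giving s2 = 1 ≠ 0.

no solution exists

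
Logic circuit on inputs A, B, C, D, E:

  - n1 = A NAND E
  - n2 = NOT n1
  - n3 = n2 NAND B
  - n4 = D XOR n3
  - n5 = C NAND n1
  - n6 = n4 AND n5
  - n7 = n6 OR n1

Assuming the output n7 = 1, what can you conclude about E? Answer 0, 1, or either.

either

Both values of E occur among assignments with n7 = 1:
  E=0: A=0, B=0, C=0, D=0, E=0
  E=1: A=0, B=0, C=0, D=0, E=1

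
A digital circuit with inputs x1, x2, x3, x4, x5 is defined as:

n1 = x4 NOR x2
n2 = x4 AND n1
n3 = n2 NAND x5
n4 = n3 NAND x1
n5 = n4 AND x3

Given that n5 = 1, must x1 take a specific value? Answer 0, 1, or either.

0

n5 = n4 AND x3 must be 1, so both n4 = 1 and x3 = 1.
n4 = n3 NAND x1 must be 1, so at least one of n3, x1 is 0.
Every assignment with n5 = 1 has x1 = 0; there are 8 such assignment(s).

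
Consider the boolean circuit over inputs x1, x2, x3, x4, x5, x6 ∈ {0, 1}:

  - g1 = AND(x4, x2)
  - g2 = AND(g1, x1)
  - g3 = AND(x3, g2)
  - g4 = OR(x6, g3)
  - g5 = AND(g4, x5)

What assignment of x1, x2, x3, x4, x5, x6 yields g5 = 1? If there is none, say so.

x1=1 x2=1 x3=0 x4=0 x5=1 x6=1

g5 = AND(g4, x5) must be 1, so both g4 = 1 and x5 = 1.
g4 = OR(x6, g3) must be 1, so at least one of x6, g3 is 1.
Check with x1=1 x2=1 x3=0 x4=0 x5=1 x6=1:
g1 = AND(x4, x2) = AND(0, 1) = 0
g2 = AND(g1, x1) = AND(0, 1) = 0
g3 = AND(x3, g2) = AND(0, 0) = 0
g4 = OR(x6, g3) = OR(1, 0) = 1
g5 = AND(g4, x5) = AND(1, 1) = 1
So g5 = 1 as required.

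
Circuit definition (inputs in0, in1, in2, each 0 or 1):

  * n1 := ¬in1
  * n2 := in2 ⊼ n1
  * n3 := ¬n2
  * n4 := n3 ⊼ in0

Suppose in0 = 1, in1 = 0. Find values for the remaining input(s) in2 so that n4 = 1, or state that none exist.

in2=0

n4 = n3 ⊼ in0 must be 1, so at least one of n3, in0 is 0.
Check with in0 = 1, in1 = 0 and in2=0:
n1 = ¬in1 = ¬0 = 1
n2 = in2 ⊼ n1 = 0 ⊼ 1 = 1
n3 = ¬n2 = ¬1 = 0
n4 = n3 ⊼ in0 = 0 ⊼ 1 = 1
So n4 = 1.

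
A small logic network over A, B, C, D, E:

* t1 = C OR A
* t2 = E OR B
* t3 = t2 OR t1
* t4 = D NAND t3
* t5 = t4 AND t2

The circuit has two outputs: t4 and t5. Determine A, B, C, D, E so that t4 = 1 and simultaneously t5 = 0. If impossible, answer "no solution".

A=1 B=0 C=0 D=0 E=0

Check with A=1 B=0 C=0 D=0 E=0:
t1 = C OR A = 0 OR 1 = 1
t2 = E OR B = 0 OR 0 = 0
t3 = t2 OR t1 = 0 OR 1 = 1
t4 = D NAND t3 = 0 NAND 1 = 1
t5 = t4 AND t2 = 1 AND 0 = 0
So t4 = 1 and t5 = 0.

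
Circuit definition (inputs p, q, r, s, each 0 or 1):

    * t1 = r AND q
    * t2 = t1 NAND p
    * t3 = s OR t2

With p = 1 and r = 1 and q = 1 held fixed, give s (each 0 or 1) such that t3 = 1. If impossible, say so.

s=1

Check with p = 1 and r = 1 and q = 1 and s=1:
t1 = r AND q = 1 AND 1 = 1
t2 = t1 NAND p = 1 NAND 1 = 0
t3 = s OR t2 = 1 OR 0 = 1
So t3 = 1.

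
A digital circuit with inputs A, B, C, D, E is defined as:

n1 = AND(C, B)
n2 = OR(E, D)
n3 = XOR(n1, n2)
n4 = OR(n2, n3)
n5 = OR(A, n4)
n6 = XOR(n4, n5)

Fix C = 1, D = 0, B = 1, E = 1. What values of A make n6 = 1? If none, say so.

With C = 1, D = 0, B = 1, E = 1 fixed, none of the 2 settings of A give n6 = 1.
For example, with A=0:
n1 = AND(C, B) = AND(1, 1) = 1
n2 = OR(E, D) = OR(1, 0) = 1
n3 = XOR(n1, n2) = XOR(1, 1) = 0
n4 = OR(n2, n3) = OR(1, 0) = 1
n5 = OR(A, n4) = OR(0, 1) = 1
n6 = XOR(n4, n5) = XOR(1, 1) = 0
giving n6 = 0 ≠ 1.

no solution exists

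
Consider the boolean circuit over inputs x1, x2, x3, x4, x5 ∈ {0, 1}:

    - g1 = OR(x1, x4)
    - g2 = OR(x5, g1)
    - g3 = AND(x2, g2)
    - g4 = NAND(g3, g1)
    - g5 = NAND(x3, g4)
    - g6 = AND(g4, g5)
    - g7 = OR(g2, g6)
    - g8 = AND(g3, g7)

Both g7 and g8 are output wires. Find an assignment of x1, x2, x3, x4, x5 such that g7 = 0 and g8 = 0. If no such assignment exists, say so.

x1=0, x2=0, x3=1, x4=0, x5=0

Check with x1=0, x2=0, x3=1, x4=0, x5=0:
g1 = OR(x1, x4) = OR(0, 0) = 0
g2 = OR(x5, g1) = OR(0, 0) = 0
g3 = AND(x2, g2) = AND(0, 0) = 0
g4 = NAND(g3, g1) = NAND(0, 0) = 1
g5 = NAND(x3, g4) = NAND(1, 1) = 0
g6 = AND(g4, g5) = AND(1, 0) = 0
g7 = OR(g2, g6) = OR(0, 0) = 0
g8 = AND(g3, g7) = AND(0, 0) = 0
So g7 = 0 and g8 = 0.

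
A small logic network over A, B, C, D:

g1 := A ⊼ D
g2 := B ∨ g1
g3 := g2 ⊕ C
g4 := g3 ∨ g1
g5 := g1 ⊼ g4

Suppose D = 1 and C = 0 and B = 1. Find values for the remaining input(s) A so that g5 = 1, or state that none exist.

A=1

g5 = g1 ⊼ g4 must be 1, so at least one of g1, g4 is 0.
Check with D = 1 and C = 0 and B = 1 and A=1:
g1 = A ⊼ D = 1 ⊼ 1 = 0
g2 = B ∨ g1 = 1 ∨ 0 = 1
g3 = g2 ⊕ C = 1 ⊕ 0 = 1
g4 = g3 ∨ g1 = 1 ∨ 0 = 1
g5 = g1 ⊼ g4 = 0 ⊼ 1 = 1
So g5 = 1.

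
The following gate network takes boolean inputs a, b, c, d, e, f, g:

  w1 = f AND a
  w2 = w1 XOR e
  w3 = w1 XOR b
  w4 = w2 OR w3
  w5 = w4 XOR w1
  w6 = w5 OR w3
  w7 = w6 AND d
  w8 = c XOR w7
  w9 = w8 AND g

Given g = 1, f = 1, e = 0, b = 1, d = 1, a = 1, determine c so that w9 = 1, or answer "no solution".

w9 = w8 AND g must be 1, so both w8 = 1 and g = 1.
w8 = c XOR w7 must be 1, so c and w7 differ.
Check with g = 1, f = 1, e = 0, b = 1, d = 1, a = 1 and c=1:
w1 = f AND a = 1 AND 1 = 1
w2 = w1 XOR e = 1 XOR 0 = 1
w3 = w1 XOR b = 1 XOR 1 = 0
w4 = w2 OR w3 = 1 OR 0 = 1
w5 = w4 XOR w1 = 1 XOR 1 = 0
w6 = w5 OR w3 = 0 OR 0 = 0
w7 = w6 AND d = 0 AND 1 = 0
w8 = c XOR w7 = 1 XOR 0 = 1
w9 = w8 AND g = 1 AND 1 = 1
So w9 = 1.

c=1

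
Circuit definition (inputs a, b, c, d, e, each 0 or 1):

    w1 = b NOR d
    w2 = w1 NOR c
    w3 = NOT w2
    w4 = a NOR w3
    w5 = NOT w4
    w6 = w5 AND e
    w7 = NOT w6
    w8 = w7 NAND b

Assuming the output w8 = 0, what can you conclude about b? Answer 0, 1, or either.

1

w8 = w7 NAND b must be 0, so both w7 = 1 and b = 1.
w7 = NOT w6 must be 1, so w6 = 0.
Every assignment with w8 = 0 has b = 1; there are 10 such assignment(s).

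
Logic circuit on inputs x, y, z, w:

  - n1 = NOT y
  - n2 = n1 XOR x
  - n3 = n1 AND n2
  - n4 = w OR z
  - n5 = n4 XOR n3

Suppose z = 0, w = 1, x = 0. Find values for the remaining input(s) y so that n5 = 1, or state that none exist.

n5 = n4 XOR n3 must be 1, so n4 and n3 differ.
Check with z = 0, w = 1, x = 0 and y=1:
n1 = NOT y = NOT 1 = 0
n2 = n1 XOR x = 0 XOR 0 = 0
n3 = n1 AND n2 = 0 AND 0 = 0
n4 = w OR z = 1 OR 0 = 1
n5 = n4 XOR n3 = 1 XOR 0 = 1
So n5 = 1.

y=1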